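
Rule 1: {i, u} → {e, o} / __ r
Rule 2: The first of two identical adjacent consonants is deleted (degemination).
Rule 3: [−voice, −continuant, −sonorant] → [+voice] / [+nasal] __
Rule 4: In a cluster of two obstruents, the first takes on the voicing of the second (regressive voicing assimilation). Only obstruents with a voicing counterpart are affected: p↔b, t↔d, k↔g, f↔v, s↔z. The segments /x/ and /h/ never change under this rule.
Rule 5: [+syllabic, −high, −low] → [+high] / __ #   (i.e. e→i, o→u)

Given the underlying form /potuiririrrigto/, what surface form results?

Rule 1 (pre-rhotic lowering): /i/ is a high vowel immediately before /r/, so it lowers to [e]. /i/ is a high vowel immediately before /r/, so it lowers to [e]. /i/ is a high vowel immediately before /r/, so it lowers to [e]. /potuiririrrigto/ → potuerererrigto.
Rule 2 (degemination): /rr/ is a geminate; the first /r/ deletes. /potuerererrigto/ → potuerererigto.
Rule 3 (post-nasal voicing): no segment meets the environment; /potuerererigto/ is unchanged.
Rule 4 (regressive voicing assimilation): /g/ precedes the voiceless obstruent /t/, so it devoices to [k] by assimilation. /potuerererigto/ → potuerererikto.
Rule 5 (final vowel raising): /o/ is a mid vowel in word-final position, so it raises to [u]. /potuerererikto/ → potuerereriktu.

potuerereriktu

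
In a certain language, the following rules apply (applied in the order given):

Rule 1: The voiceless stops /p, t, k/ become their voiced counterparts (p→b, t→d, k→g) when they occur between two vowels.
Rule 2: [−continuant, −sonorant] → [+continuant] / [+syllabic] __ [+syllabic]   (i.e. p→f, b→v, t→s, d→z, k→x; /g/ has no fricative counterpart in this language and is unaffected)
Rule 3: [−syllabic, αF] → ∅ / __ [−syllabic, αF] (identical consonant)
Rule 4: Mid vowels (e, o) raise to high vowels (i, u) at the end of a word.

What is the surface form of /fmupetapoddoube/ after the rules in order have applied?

Rule 1 (intervocalic voicing): /p/ is a voiceless stop between vowels /u/ and /e/, so it voices to [b]. /t/ is a voiceless stop between vowels /e/ and /a/, so it voices to [d]. /p/ is a voiceless stop between vowels /a/ and /o/, so it voices to [b]. /fmupetapoddoube/ → fmubedaboddoube.
Rule 2 (intervocalic spirantization): /b/ is a stop between vowels /u/ and /e/, so it spirantizes to the fricative [v]. /d/ is a stop between vowels /e/ and /a/, so it spirantizes to the fricative [z]. /b/ is a stop between vowels /a/ and /o/, so it spirantizes to the fricative [v]. /b/ is a stop between vowels /u/ and /e/, so it spirantizes to the fricative [v]. /fmubedaboddoube/ → fmuvezavoddouve.
Rule 3 (degemination): /dd/ is a geminate; the first /d/ deletes. /fmuvezavoddouve/ → fmuvezavodouve.
Rule 4 (final vowel raising): /e/ is a mid vowel in word-final position, so it raises to [i]. /fmuvezavodouve/ → fmuvezavodouvi.

fmuvezavodouvi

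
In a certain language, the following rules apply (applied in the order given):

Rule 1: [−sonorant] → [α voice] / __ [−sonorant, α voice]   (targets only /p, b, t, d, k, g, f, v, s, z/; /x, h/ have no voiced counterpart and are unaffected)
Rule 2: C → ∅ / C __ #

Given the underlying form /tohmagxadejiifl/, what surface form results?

Rule 1 (regressive voicing assimilation): /g/ precedes the voiceless obstruent /x/, so it devoices to [k] by assimilation. /tohmagxadejiifl/ → tohmakxadejiifl.
Rule 2 (final cluster simplification): /l/ is the second consonant of a word-final cluster /fl/, so it deletes. /tohmakxadejiifl/ → tohmakxadejiif.

tohmakxadejiif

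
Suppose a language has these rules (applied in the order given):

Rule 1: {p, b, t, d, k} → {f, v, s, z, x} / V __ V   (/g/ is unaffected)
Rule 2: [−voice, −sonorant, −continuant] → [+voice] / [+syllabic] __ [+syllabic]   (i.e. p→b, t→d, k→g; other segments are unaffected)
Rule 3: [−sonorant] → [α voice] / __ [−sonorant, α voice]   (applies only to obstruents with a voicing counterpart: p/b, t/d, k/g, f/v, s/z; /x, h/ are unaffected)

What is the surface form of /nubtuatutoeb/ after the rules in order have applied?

Rule 1 (intervocalic spirantization): /t/ is a stop between vowels /a/ and /u/, so it spirantizes to the fricative [s]. /t/ is a stop between vowels /u/ and /o/, so it spirantizes to the fricative [s]. /nubtuatutoeb/ → nubtuasusoeb.
Rule 2 (intervocalic voicing): no segment meets the environment; /nubtuasusoeb/ is unchanged.
Rule 3 (regressive voicing assimilation): /b/ precedes the voiceless obstruent /t/, so it devoices to [p] by assimilation. /nubtuasusoeb/ → nuptuasusoeb.

nuptuasusoeb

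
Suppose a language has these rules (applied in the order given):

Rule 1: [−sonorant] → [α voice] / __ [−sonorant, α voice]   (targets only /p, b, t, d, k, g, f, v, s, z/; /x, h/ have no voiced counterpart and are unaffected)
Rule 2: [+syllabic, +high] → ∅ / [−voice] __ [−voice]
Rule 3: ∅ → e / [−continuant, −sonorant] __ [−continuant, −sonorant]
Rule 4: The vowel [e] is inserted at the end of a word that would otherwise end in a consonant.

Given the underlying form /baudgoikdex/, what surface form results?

baudegoigedexe

Rule 1 (regressive voicing assimilation): /k/ precedes the voiced obstruent /d/, so it voices to [g] by assimilation. /baudgoikdex/ → baudgoigdex.
Rule 2 (high vowel syncope): no segment meets the environment; /baudgoigdex/ is unchanged.
Rule 3 (stop-cluster e-epenthesis): /d/ and /g/ form a stop–stop cluster, so [e] is inserted between them. /g/ and /d/ form a stop–stop cluster, so [e] is inserted between them. /baudgoigdex/ → baudegoigedex.
Rule 4 (final e-epenthesis): the form ends in the consonant /x/, so [e] is inserted word-finally. /baudegoigedex/ → baudegoigedexe.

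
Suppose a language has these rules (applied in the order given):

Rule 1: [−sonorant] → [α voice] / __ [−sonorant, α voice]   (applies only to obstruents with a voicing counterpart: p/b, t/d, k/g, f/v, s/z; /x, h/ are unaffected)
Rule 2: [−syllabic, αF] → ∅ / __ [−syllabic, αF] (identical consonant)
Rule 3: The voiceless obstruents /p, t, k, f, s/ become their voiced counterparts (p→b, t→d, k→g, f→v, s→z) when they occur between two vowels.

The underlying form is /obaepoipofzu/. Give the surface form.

obaeboibovzu

Rule 1 (regressive voicing assimilation): /f/ precedes the voiced obstruent /z/, so it voices to [v] by assimilation. /obaepoipofzu/ → obaepoipovzu.
Rule 2 (degemination): no segment meets the environment; /obaepoipovzu/ is unchanged.
Rule 3 (intervocalic voicing): /p/ is a voiceless obstruent between vowels /e/ and /o/, so it voices to [b]. /p/ is a voiceless obstruent between vowels /i/ and /o/, so it voices to [b]. /obaepoipovzu/ → obaeboibovzu.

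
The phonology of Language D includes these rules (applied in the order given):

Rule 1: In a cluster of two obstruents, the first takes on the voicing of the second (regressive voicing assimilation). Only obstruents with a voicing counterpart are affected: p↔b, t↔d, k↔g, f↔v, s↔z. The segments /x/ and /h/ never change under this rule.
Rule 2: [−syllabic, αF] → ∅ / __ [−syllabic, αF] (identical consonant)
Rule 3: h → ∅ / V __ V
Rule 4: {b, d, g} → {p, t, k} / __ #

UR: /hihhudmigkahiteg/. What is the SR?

Rule 1 (regressive voicing assimilation): /g/ precedes the voiceless obstruent /k/, so it devoices to [k] by assimilation. /hihhudmigkahiteg/ → hihhudmikkahiteg.
Rule 2 (degemination): /hh/ is a geminate; the first /h/ deletes. /kk/ is a geminate; the first /k/ deletes. /hihhudmikkahiteg/ → hihudmikahiteg.
Rule 3 (intervocalic h-deletion): /h/ occurs between vowels /i/ and /u/, so it deletes. /h/ occurs between vowels /a/ and /i/, so it deletes. /hihudmikahiteg/ → hiudmikaiteg.
Rule 4 (final devoicing): /g/ is a voiced stop in word-final position, so it devoices to [k]. /hiudmikaiteg/ → hiudmikaitek.

hiudmikaitek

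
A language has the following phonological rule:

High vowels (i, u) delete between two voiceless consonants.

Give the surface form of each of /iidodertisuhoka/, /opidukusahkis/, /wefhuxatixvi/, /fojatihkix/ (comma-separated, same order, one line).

/iidodertisuhoka/: /i/ is a high vowel flanked by voiceless consonants /t/ and /s/, so it deletes. /u/ is a high vowel flanked by voiceless consonants /s/ and /h/, so it deletes. → [iidodertshoka].
/opidukusahkis/: /u/ is a high vowel flanked by voiceless consonants /k/ and /s/, so it deletes. /i/ is a high vowel flanked by voiceless consonants /k/ and /s/, so it deletes. → [opiduksahks].
/wefhuxatixvi/: /u/ is a high vowel flanked by voiceless consonants /h/ and /x/, so it deletes. /i/ is a high vowel flanked by voiceless consonants /t/ and /x/, so it deletes. → [wefhxatxvi].
/fojatihkix/: /i/ is a high vowel flanked by voiceless consonants /t/ and /h/, so it deletes. /i/ is a high vowel flanked by voiceless consonants /k/ and /x/, so it deletes. → [fojathkx].

iidodertshoka, opiduksahks, wefhxatxvi, fojathkx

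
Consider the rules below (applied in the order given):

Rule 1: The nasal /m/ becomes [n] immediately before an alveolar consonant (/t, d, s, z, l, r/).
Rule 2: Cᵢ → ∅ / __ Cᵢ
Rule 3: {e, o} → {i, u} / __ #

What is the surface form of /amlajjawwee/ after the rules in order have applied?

Rule 1 (nasal place assimilation): /m/ precedes the alveolar consonant /l/, so it assimilates in place to [n]. /amlajjawwee/ → anlajjawwee.
Rule 2 (degemination): /jj/ is a geminate; the first /j/ deletes. /ww/ is a geminate; the first /w/ deletes. /anlajjawwee/ → anlajawee.
Rule 3 (final vowel raising): /e/ is a mid vowel in word-final position, so it raises to [i]. /anlajawee/ → anlajawei.

anlajawei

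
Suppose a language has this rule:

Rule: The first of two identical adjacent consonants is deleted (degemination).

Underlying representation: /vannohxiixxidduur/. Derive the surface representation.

/nn/ is a geminate; the first /n/ deletes.
/xx/ is a geminate; the first /x/ deletes.
/dd/ is a geminate; the first /d/ deletes.
The other instances of /v/, /n/, /h/, /x/, /d/, /r/ do not occur in the required environment and remain unchanged.
Surface form: [vanohxiixiduur].

vanohxiixiduur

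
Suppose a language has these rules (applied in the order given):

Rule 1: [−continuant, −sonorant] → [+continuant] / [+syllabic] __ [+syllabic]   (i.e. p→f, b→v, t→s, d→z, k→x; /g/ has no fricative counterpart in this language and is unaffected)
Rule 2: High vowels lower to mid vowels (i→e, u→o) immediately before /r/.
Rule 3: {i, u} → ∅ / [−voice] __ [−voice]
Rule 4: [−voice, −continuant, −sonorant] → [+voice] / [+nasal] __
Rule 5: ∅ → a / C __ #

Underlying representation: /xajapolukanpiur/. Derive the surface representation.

Rule 1 (intervocalic spirantization): /p/ is a stop between vowels /a/ and /o/, so it spirantizes to the fricative [f]. /k/ is a stop between vowels /u/ and /a/, so it spirantizes to the fricative [x]. /xajapolukanpiur/ → xajafoluxanpiur.
Rule 2 (pre-rhotic lowering): /u/ is a high vowel immediately before /r/, so it lowers to [o]. /xajafoluxanpiur/ → xajafoluxanpior.
Rule 3 (high vowel syncope): no segment meets the environment; /xajafoluxanpior/ is unchanged.
Rule 4 (post-nasal voicing): /p/ is a voiceless stop immediately after the nasal /n/, so it voices to [b]. /xajafoluxanpior/ → xajafoluxanbior.
Rule 5 (final a-epenthesis): the form ends in the consonant /r/, so [a] is inserted word-finally. /xajafoluxanbior/ → xajafoluxanbiora.

xajafoluxanbiora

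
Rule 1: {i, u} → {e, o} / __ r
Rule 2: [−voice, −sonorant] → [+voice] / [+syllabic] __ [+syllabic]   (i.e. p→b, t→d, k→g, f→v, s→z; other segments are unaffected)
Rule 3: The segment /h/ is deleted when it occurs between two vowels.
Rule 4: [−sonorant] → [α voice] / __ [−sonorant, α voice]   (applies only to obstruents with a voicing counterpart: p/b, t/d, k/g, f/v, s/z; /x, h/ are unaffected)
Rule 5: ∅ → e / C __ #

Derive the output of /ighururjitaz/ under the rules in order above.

Rule 1 (pre-rhotic lowering): /u/ is a high vowel immediately before /r/, so it lowers to [o]. /u/ is a high vowel immediately before /r/, so it lowers to [o]. /ighururjitaz/ → ighororjitaz.
Rule 2 (intervocalic voicing): /t/ is a voiceless obstruent between vowels /i/ and /a/, so it voices to [d]. /ighororjitaz/ → ighororjidaz.
Rule 3 (intervocalic h-deletion): no segment meets the environment; /ighororjidaz/ is unchanged.
Rule 4 (regressive voicing assimilation): /g/ precedes the voiceless obstruent /h/, so it devoices to [k] by assimilation. /ighororjidaz/ → ikhororjidaz.
Rule 5 (final e-epenthesis): the form ends in the consonant /z/, so [e] is inserted word-finally. /ikhororjidaz/ → ikhororjidaze.

ikhororjidaze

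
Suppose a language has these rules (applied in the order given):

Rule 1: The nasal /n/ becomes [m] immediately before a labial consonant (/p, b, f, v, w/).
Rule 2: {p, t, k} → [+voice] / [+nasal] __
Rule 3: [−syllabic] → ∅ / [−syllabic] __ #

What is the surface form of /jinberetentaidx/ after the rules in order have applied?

Rule 1 (nasal place assimilation): /n/ precedes the labial consonant /b/, so it assimilates in place to [m]. /jinberetentaidx/ → jimberetentaidx.
Rule 2 (post-nasal voicing): /t/ is a voiceless stop immediately after the nasal /n/, so it voices to [d]. /jimberetentaidx/ → jimberetendaidx.
Rule 3 (final cluster simplification): /x/ is the second consonant of a word-final cluster /dx/, so it deletes. /jimberetendaidx/ → jimberetendaid.

jimberetendaid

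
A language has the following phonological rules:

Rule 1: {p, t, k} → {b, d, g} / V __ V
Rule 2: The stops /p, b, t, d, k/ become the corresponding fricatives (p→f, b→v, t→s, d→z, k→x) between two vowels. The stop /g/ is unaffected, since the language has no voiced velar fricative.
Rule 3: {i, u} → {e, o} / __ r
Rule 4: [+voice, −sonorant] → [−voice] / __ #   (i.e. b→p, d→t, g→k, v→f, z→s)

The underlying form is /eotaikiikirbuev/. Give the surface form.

eozaigiigerbuef

Rule 1 (intervocalic voicing): /t/ is a voiceless stop between vowels /o/ and /a/, so it voices to [d]. /k/ is a voiceless stop between vowels /i/ and /i/, so it voices to [g]. /k/ is a voiceless stop between vowels /i/ and /i/, so it voices to [g]. /eotaikiikirbuev/ → eodaigiigirbuev.
Rule 2 (intervocalic spirantization): /d/ is a stop between vowels /o/ and /a/, so it spirantizes to the fricative [z]. /eodaigiigirbuev/ → eozaigiigirbuev.
Rule 3 (pre-rhotic lowering): /i/ is a high vowel immediately before /r/, so it lowers to [e]. /eozaigiigirbuev/ → eozaigiigerbuev.
Rule 4 (final devoicing): /v/ is a voiced obstruent in word-final position, so it devoices to [f]. /eozaigiigerbuev/ → eozaigiigerbuef.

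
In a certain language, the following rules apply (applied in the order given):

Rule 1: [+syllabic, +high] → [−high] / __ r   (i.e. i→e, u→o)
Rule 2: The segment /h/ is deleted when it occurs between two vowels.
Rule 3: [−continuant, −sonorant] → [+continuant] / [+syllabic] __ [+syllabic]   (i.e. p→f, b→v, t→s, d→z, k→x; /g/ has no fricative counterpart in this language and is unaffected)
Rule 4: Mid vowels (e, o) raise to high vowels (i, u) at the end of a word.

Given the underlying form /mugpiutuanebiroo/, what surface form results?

mugpiusuaneverou

Rule 1 (pre-rhotic lowering): /i/ is a high vowel immediately before /r/, so it lowers to [e]. /mugpiutuanebiroo/ → mugpiutuaneberoo.
Rule 2 (intervocalic h-deletion): no segment meets the environment; /mugpiutuaneberoo/ is unchanged.
Rule 3 (intervocalic spirantization): /t/ is a stop between vowels /u/ and /u/, so it spirantizes to the fricative [s]. /b/ is a stop between vowels /e/ and /e/, so it spirantizes to the fricative [v]. /mugpiutuaneberoo/ → mugpiusuaneveroo.
Rule 4 (final vowel raising): /o/ is a mid vowel in word-final position, so it raises to [u]. /mugpiusuaneveroo/ → mugpiusuaneverou.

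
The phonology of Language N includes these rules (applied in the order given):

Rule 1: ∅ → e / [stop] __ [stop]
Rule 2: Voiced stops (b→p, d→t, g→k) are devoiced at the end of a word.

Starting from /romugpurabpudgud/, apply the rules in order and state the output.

romugepurabepudegut

Rule 1 (stop-cluster e-epenthesis): /g/ and /p/ form a stop–stop cluster, so [e] is inserted between them. /b/ and /p/ form a stop–stop cluster, so [e] is inserted between them. /d/ and /g/ form a stop–stop cluster, so [e] is inserted between them. /romugpurabpudgud/ → romugepurabepudegud.
Rule 2 (final devoicing): /d/ is a voiced stop in word-final position, so it devoices to [t]. /romugepurabepudegud/ → romugepurabepudegut.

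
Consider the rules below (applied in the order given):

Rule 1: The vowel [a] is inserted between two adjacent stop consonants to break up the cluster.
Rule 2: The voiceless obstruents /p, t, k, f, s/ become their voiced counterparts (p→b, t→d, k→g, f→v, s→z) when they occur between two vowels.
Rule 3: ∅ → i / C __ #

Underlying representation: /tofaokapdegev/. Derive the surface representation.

Rule 1 (stop-cluster a-epenthesis): /p/ and /d/ form a stop–stop cluster, so [a] is inserted between them. /tofaokapdegev/ → tofaokapadegev.
Rule 2 (intervocalic voicing): /f/ is a voiceless obstruent between vowels /o/ and /a/, so it voices to [v]. /k/ is a voiceless obstruent between vowels /o/ and /a/, so it voices to [g]. /p/ is a voiceless obstruent between vowels /a/ and /a/, so it voices to [b]. /tofaokapadegev/ → tovaogabadegev.
Rule 3 (final i-epenthesis): the form ends in the consonant /v/, so [i] is inserted word-finally. /tovaogabadegev/ → tovaogabadegevi.

tovaogabadegevi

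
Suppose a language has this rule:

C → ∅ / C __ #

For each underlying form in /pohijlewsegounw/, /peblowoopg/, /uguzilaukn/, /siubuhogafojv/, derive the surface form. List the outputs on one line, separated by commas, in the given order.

/pohijlewsegounw/: /w/ is the second consonant of a word-final cluster /nw/, so it deletes. → [pohijlewsegoun].
/peblowoopg/: /g/ is the second consonant of a word-final cluster /pg/, so it deletes. → [peblowoop].
/uguzilaukn/: /n/ is the second consonant of a word-final cluster /kn/, so it deletes. → [uguzilauk].
/siubuhogafojv/: /v/ is the second consonant of a word-final cluster /jv/, so it deletes. → [siubuhogafoj].

pohijlewsegoun, peblowoop, uguzilauk, siubuhogafoj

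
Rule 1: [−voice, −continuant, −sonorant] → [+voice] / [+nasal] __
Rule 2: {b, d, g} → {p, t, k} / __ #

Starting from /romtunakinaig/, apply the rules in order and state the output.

Rule 1 (post-nasal voicing): /t/ is a voiceless stop immediately after the nasal /m/, so it voices to [d]. /romtunakinaig/ → romdunakinaig.
Rule 2 (final devoicing): /g/ is a voiced stop in word-final position, so it devoices to [k]. /romdunakinaig/ → romdunakinaik.

romdunakinaik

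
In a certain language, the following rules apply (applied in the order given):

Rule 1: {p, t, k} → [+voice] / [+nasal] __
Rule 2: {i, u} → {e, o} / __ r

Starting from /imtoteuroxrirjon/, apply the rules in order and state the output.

Rule 1 (post-nasal voicing): /t/ is a voiceless stop immediately after the nasal /m/, so it voices to [d]. /imtoteuroxrirjon/ → imdoteuroxrirjon.
Rule 2 (pre-rhotic lowering): /u/ is a high vowel immediately before /r/, so it lowers to [o]. /i/ is a high vowel immediately before /r/, so it lowers to [e]. /imdoteuroxrirjon/ → imdoteoroxrerjon.

imdoteoroxrerjon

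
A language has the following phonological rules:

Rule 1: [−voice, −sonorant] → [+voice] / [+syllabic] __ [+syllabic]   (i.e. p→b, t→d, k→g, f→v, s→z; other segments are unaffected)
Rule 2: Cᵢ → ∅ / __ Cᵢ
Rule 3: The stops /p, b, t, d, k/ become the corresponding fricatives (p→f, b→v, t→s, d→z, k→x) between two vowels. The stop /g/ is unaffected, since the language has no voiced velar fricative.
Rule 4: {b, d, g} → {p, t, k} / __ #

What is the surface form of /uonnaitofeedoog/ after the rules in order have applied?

Rule 1 (intervocalic voicing): /t/ is a voiceless obstruent between vowels /i/ and /o/, so it voices to [d]. /f/ is a voiceless obstruent between vowels /o/ and /e/, so it voices to [v]. /uonnaitofeedoog/ → uonnaidoveedoog.
Rule 2 (degemination): /nn/ is a geminate; the first /n/ deletes. /uonnaidoveedoog/ → uonaidoveedoog.
Rule 3 (intervocalic spirantization): /d/ is a stop between vowels /i/ and /o/, so it spirantizes to the fricative [z]. /d/ is a stop between vowels /e/ and /o/, so it spirantizes to the fricative [z]. /uonaidoveedoog/ → uonaizoveezoog.
Rule 4 (final devoicing): /g/ is a voiced stop in word-final position, so it devoices to [k]. /uonaizoveezoog/ → uonaizoveezook.

uonaizoveezook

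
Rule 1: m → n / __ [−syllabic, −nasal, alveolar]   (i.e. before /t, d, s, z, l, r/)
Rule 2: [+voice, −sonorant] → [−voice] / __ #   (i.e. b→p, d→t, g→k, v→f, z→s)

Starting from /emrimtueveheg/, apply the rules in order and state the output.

enrintuevehek

Rule 1 (nasal place assimilation): /m/ precedes the alveolar consonant /r/, so it assimilates in place to [n]. /m/ precedes the alveolar consonant /t/, so it assimilates in place to [n]. /emrimtueveheg/ → enrintueveheg.
Rule 2 (final devoicing): /g/ is a voiced obstruent in word-final position, so it devoices to [k]. /enrintueveheg/ → enrintuevehek.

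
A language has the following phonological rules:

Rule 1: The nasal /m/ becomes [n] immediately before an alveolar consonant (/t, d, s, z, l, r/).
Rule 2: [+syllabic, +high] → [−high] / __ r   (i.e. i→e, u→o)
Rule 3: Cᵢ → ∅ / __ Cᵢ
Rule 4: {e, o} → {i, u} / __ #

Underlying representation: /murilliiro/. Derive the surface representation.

morilieru

Rule 1 (nasal place assimilation): no segment meets the environment; /murilliiro/ is unchanged.
Rule 2 (pre-rhotic lowering): /u/ is a high vowel immediately before /r/, so it lowers to [o]. /i/ is a high vowel immediately before /r/, so it lowers to [e]. /murilliiro/ → morilliero.
Rule 3 (degemination): /ll/ is a geminate; the first /l/ deletes. /morilliero/ → moriliero.
Rule 4 (final vowel raising): /o/ is a mid vowel in word-final position, so it raises to [u]. /moriliero/ → morilieru.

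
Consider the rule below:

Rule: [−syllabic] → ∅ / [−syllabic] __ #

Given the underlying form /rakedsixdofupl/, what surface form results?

/l/ is the second consonant of a word-final cluster /pl/, so it deletes.
Surface form: [rakedsixdofup].

rakedsixdofup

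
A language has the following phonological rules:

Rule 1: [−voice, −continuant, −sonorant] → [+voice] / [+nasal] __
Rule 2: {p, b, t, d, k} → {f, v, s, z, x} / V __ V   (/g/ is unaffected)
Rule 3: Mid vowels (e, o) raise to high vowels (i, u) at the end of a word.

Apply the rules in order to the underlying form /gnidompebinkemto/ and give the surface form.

Rule 1 (post-nasal voicing): /p/ is a voiceless stop immediately after the nasal /m/, so it voices to [b]. /k/ is a voiceless stop immediately after the nasal /n/, so it voices to [g]. /t/ is a voiceless stop immediately after the nasal /m/, so it voices to [d]. /gnidompebinkemto/ → gnidombebingemdo.
Rule 2 (intervocalic spirantization): /d/ is a stop between vowels /i/ and /o/, so it spirantizes to the fricative [z]. /b/ is a stop between vowels /e/ and /i/, so it spirantizes to the fricative [v]. /gnidombebingemdo/ → gnizombevingemdo.
Rule 3 (final vowel raising): /o/ is a mid vowel in word-final position, so it raises to [u]. /gnizombevingemdo/ → gnizombevingemdu.

gnizombevingemdu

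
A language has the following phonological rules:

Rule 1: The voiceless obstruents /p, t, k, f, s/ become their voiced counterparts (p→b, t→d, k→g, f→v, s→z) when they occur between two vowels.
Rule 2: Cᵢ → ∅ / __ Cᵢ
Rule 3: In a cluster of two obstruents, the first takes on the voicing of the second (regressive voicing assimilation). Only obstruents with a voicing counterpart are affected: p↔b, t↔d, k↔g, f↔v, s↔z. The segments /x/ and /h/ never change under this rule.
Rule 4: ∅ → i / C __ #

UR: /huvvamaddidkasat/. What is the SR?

Rule 1 (intervocalic voicing): /s/ is a voiceless obstruent between vowels /a/ and /a/, so it voices to [z]. /huvvamaddidkasat/ → huvvamaddidkazat.
Rule 2 (degemination): /vv/ is a geminate; the first /v/ deletes. /dd/ is a geminate; the first /d/ deletes. /huvvamaddidkazat/ → huvamadidkazat.
Rule 3 (regressive voicing assimilation): /d/ precedes the voiceless obstruent /k/, so it devoices to [t] by assimilation. /huvamadidkazat/ → huvamaditkazat.
Rule 4 (final i-epenthesis): the form ends in the consonant /t/, so [i] is inserted word-finally. /huvamaditkazat/ → huvamaditkazati.

huvamaditkazati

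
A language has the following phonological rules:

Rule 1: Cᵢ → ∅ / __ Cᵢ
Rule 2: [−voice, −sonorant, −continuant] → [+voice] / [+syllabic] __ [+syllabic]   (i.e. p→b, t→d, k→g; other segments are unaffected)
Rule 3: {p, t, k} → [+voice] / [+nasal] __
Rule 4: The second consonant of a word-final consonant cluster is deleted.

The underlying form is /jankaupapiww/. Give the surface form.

Rule 1 (degemination): /ww/ is a geminate; the first /w/ deletes. /jankaupapiww/ → jankaupapiw.
Rule 2 (intervocalic voicing): /p/ is a voiceless stop between vowels /u/ and /a/, so it voices to [b]. /p/ is a voiceless stop between vowels /a/ and /i/, so it voices to [b]. /jankaupapiw/ → jankaubabiw.
Rule 3 (post-nasal voicing): /k/ is a voiceless stop immediately after the nasal /n/, so it voices to [g]. /jankaubabiw/ → jangaubabiw.
Rule 4 (final cluster simplification): no segment meets the environment; /jangaubabiw/ is unchanged.

jangaubabiw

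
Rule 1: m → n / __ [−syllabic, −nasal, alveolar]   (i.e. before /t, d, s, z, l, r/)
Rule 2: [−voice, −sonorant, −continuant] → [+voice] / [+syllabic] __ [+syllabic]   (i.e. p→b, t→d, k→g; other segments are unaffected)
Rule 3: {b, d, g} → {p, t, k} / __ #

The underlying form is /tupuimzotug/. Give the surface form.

tubuinzoduk

Rule 1 (nasal place assimilation): /m/ precedes the alveolar consonant /z/, so it assimilates in place to [n]. /tupuimzotug/ → tupuinzotug.
Rule 2 (intervocalic voicing): /p/ is a voiceless stop between vowels /u/ and /u/, so it voices to [b]. /t/ is a voiceless stop between vowels /o/ and /u/, so it voices to [d]. /tupuinzotug/ → tubuinzodug.
Rule 3 (final devoicing): /g/ is a voiced stop in word-final position, so it devoices to [k]. /tubuinzodug/ → tubuinzoduk.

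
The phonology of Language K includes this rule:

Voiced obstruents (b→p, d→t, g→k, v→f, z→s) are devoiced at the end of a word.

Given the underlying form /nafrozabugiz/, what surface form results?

Scanning /nafrozabugiz/: /z/ at position 6 is not in the conditioning environment; /b/ at position 8 is not in the conditioning environment; /g/ at position 10 is not in the conditioning environment; /z/ is a voiced obstruent in word-final position, so it devoices to [s].
Result: [nafrozabugis].

nafrozabugis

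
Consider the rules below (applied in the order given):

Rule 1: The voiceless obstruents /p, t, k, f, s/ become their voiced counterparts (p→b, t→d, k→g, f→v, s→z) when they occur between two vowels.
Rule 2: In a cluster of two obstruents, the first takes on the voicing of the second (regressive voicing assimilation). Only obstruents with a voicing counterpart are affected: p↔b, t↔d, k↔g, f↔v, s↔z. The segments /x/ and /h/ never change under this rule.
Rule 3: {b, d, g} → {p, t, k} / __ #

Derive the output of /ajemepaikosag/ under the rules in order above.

Rule 1 (intervocalic voicing): /p/ is a voiceless obstruent between vowels /e/ and /a/, so it voices to [b]. /k/ is a voiceless obstruent between vowels /i/ and /o/, so it voices to [g]. /s/ is a voiceless obstruent between vowels /o/ and /a/, so it voices to [z]. /ajemepaikosag/ → ajemebaigozag.
Rule 2 (regressive voicing assimilation): no segment meets the environment; /ajemebaigozag/ is unchanged.
Rule 3 (final devoicing): /g/ is a voiced stop in word-final position, so it devoices to [k]. /ajemebaigozag/ → ajemebaigozak.

ajemebaigozak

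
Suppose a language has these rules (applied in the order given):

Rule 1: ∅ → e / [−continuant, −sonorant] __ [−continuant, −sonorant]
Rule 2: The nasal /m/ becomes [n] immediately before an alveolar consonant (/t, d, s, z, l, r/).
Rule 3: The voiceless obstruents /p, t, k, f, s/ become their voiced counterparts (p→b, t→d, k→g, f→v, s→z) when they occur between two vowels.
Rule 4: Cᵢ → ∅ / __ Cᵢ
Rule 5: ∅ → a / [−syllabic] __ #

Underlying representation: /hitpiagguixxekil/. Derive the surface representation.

hidebiageguixegila

Rule 1 (stop-cluster e-epenthesis): /t/ and /p/ form a stop–stop cluster, so [e] is inserted between them. /g/ and /g/ form a stop–stop cluster, so [e] is inserted between them. /hitpiagguixxekil/ → hitepiageguixxekil.
Rule 2 (nasal place assimilation): no segment meets the environment; /hitepiageguixxekil/ is unchanged.
Rule 3 (intervocalic voicing): /t/ is a voiceless obstruent between vowels /i/ and /e/, so it voices to [d]. /p/ is a voiceless obstruent between vowels /e/ and /i/, so it voices to [b]. /k/ is a voiceless obstruent between vowels /e/ and /i/, so it voices to [g]. /hitepiageguixxekil/ → hidebiageguixxegil.
Rule 4 (degemination): /xx/ is a geminate; the first /x/ deletes. /hidebiageguixxegil/ → hidebiageguixegil.
Rule 5 (final a-epenthesis): the form ends in the consonant /l/, so [a] is inserted word-finally. /hidebiageguixegil/ → hidebiageguixegila.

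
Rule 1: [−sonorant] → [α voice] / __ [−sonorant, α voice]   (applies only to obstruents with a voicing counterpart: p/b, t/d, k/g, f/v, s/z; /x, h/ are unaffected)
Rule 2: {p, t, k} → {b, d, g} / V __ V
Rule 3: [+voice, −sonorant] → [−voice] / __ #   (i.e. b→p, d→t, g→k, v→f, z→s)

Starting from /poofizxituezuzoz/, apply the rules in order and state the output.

poofisxiduezuzos

Rule 1 (regressive voicing assimilation): /z/ precedes the voiceless obstruent /x/, so it devoices to [s] by assimilation. /poofizxituezuzoz/ → poofisxituezuzoz.
Rule 2 (intervocalic voicing): /t/ is a voiceless stop between vowels /i/ and /u/, so it voices to [d]. /poofisxituezuzoz/ → poofisxiduezuzoz.
Rule 3 (final devoicing): /z/ is a voiced obstruent in word-final position, so it devoices to [s]. /poofisxiduezuzoz/ → poofisxiduezuzos.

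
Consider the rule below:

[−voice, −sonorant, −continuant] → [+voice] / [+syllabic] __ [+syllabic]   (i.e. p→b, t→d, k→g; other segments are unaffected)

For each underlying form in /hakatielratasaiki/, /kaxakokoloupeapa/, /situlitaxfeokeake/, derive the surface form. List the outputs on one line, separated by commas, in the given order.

/hakatielratasaiki/: /k/ is a voiceless stop between vowels /a/ and /a/, so it voices to [g]. /t/ is a voiceless stop between vowels /a/ and /i/, so it voices to [d]. /t/ is a voiceless stop between vowels /a/ and /a/, so it voices to [d]. /k/ is a voiceless stop between vowels /i/ and /i/, so it voices to [g]. → [hagadielradasaigi].
/kaxakokoloupeapa/: /k/ is a voiceless stop between vowels /a/ and /o/, so it voices to [g]. /k/ is a voiceless stop between vowels /o/ and /o/, so it voices to [g]. /p/ is a voiceless stop between vowels /u/ and /e/, so it voices to [b]. /p/ is a voiceless stop between vowels /a/ and /a/, so it voices to [b]. → [kaxagogoloubeaba].
/situlitaxfeokeake/: /t/ is a voiceless stop between vowels /i/ and /u/, so it voices to [d]. /t/ is a voiceless stop between vowels /i/ and /a/, so it voices to [d]. /k/ is a voiceless stop between vowels /o/ and /e/, so it voices to [g]. /k/ is a voiceless stop between vowels /a/ and /e/, so it voices to [g]. → [sidulidaxfeogeage].

hagadielradasaigi, kaxagogoloubeaba, sidulidaxfeogeage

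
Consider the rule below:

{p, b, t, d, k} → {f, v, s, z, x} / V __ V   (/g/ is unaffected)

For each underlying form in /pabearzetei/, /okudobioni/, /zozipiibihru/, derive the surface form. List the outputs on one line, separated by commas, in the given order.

pavearzesei, oxuzovioni, zozifiivihru

/pabearzetei/: /b/ is a stop between vowels /a/ and /e/, so it spirantizes to the fricative [v]. /t/ is a stop between vowels /e/ and /e/, so it spirantizes to the fricative [s]. → [pavearzesei].
/okudobioni/: /k/ is a stop between vowels /o/ and /u/, so it spirantizes to the fricative [x]. /d/ is a stop between vowels /u/ and /o/, so it spirantizes to the fricative [z]. /b/ is a stop between vowels /o/ and /i/, so it spirantizes to the fricative [v]. → [oxuzovioni].
/zozipiibihru/: /p/ is a stop between vowels /i/ and /i/, so it spirantizes to the fricative [f]. /b/ is a stop between vowels /i/ and /i/, so it spirantizes to the fricative [v]. → [zozifiivihru].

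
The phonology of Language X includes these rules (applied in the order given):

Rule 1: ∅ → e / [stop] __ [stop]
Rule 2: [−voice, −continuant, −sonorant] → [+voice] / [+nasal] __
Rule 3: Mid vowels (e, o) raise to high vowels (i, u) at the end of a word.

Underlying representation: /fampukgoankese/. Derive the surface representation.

fambukegoangesi

Rule 1 (stop-cluster e-epenthesis): /k/ and /g/ form a stop–stop cluster, so [e] is inserted between them. /fampukgoankese/ → fampukegoankese.
Rule 2 (post-nasal voicing): /p/ is a voiceless stop immediately after the nasal /m/, so it voices to [b]. /k/ is a voiceless stop immediately after the nasal /n/, so it voices to [g]. /fampukegoankese/ → fambukegoangese.
Rule 3 (final vowel raising): /e/ is a mid vowel in word-final position, so it raises to [i]. /fambukegoangese/ → fambukegoangesi.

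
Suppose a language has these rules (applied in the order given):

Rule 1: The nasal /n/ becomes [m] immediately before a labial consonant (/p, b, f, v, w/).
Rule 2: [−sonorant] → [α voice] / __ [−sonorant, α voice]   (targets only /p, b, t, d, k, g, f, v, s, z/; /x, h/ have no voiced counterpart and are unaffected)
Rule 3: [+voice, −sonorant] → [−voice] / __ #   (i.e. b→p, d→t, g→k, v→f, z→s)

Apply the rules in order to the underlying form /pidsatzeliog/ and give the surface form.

pitsadzeliok

Rule 1 (nasal place assimilation): no segment meets the environment; /pidsatzeliog/ is unchanged.
Rule 2 (regressive voicing assimilation): /d/ precedes the voiceless obstruent /s/, so it devoices to [t] by assimilation. /t/ precedes the voiced obstruent /z/, so it voices to [d] by assimilation. /pidsatzeliog/ → pitsadzeliog.
Rule 3 (final devoicing): /g/ is a voiced obstruent in word-final position, so it devoices to [k]. /pitsadzeliog/ → pitsadzeliok.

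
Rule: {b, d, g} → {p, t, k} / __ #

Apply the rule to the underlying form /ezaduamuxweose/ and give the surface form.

ezaduamuxweose

No segment of /ezaduamuxweose/ meets the structural description of the rule, so the form surfaces unchanged.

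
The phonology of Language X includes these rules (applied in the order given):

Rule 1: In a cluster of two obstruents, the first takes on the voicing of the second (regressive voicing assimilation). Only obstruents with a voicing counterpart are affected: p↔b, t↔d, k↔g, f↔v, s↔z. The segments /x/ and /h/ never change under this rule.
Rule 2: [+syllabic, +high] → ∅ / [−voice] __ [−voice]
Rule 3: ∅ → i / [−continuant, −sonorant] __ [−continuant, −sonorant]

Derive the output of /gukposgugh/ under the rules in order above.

Rule 1 (regressive voicing assimilation): /s/ precedes the voiced obstruent /g/, so it voices to [z] by assimilation. /g/ precedes the voiceless obstruent /h/, so it devoices to [k] by assimilation. /gukposgugh/ → gukpozgukh.
Rule 2 (high vowel syncope): no segment meets the environment; /gukpozgukh/ is unchanged.
Rule 3 (stop-cluster i-epenthesis): /k/ and /p/ form a stop–stop cluster, so [i] is inserted between them. /gukpozgukh/ → gukipozgukh.

gukipozgukh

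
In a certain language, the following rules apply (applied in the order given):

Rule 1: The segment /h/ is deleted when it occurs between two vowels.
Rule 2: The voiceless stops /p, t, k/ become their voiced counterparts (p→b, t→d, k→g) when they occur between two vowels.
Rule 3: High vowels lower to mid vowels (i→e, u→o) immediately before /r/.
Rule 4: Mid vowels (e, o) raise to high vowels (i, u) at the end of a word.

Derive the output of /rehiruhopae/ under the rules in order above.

Rule 1 (intervocalic h-deletion): /h/ occurs between vowels /e/ and /i/, so it deletes. /h/ occurs between vowels /u/ and /o/, so it deletes. /rehiruhopae/ → reiruopae.
Rule 2 (intervocalic voicing): /p/ is a voiceless stop between vowels /o/ and /a/, so it voices to [b]. /reiruopae/ → reiruobae.
Rule 3 (pre-rhotic lowering): /i/ is a high vowel immediately before /r/, so it lowers to [e]. /reiruobae/ → reeruobae.
Rule 4 (final vowel raising): /e/ is a mid vowel in word-final position, so it raises to [i]. /reeruobae/ → reeruobai.

reeruobai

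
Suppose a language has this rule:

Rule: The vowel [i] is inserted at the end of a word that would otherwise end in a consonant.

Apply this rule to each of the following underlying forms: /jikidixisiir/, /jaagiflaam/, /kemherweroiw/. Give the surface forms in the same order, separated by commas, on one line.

jikidixisiiri, jaagiflaami, kemherweroiwi

/jikidixisiir/: the form ends in the consonant /r/, so [i] is inserted word-finally. → [jikidixisiiri].
/jaagiflaam/: the form ends in the consonant /m/, so [i] is inserted word-finally. → [jaagiflaami].
/kemherweroiw/: the form ends in the consonant /w/, so [i] is inserted word-finally. → [kemherweroiwi].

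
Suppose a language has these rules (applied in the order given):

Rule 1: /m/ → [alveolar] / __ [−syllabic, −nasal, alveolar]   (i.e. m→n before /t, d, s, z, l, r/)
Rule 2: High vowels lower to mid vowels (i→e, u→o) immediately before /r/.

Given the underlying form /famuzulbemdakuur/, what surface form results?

famuzulbendakuor

Rule 1 (nasal place assimilation): /m/ precedes the alveolar consonant /d/, so it assimilates in place to [n]. /famuzulbemdakuur/ → famuzulbendakuur.
Rule 2 (pre-rhotic lowering): /u/ is a high vowel immediately before /r/, so it lowers to [o]. /famuzulbendakuur/ → famuzulbendakuor.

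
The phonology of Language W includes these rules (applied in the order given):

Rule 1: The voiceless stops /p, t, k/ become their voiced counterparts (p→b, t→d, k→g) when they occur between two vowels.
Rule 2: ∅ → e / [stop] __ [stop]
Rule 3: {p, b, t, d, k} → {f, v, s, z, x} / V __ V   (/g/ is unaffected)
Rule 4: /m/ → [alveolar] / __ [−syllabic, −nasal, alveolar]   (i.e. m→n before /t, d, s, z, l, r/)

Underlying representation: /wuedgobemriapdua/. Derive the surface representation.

Rule 1 (intervocalic voicing): no segment meets the environment; /wuedgobemriapdua/ is unchanged.
Rule 2 (stop-cluster e-epenthesis): /d/ and /g/ form a stop–stop cluster, so [e] is inserted between them. /p/ and /d/ form a stop–stop cluster, so [e] is inserted between them. /wuedgobemriapdua/ → wuedegobemriapedua.
Rule 3 (intervocalic spirantization): /d/ is a stop between vowels /e/ and /e/, so it spirantizes to the fricative [z]. /b/ is a stop between vowels /o/ and /e/, so it spirantizes to the fricative [v]. /p/ is a stop between vowels /a/ and /e/, so it spirantizes to the fricative [f]. /d/ is a stop between vowels /e/ and /u/, so it spirantizes to the fricative [z]. /wuedegobemriapedua/ → wuezegovemriafezua.
Rule 4 (nasal place assimilation): /m/ precedes the alveolar consonant /r/, so it assimilates in place to [n]. /wuezegovemriafezua/ → wuezegovenriafezua.

wuezegovenriafezua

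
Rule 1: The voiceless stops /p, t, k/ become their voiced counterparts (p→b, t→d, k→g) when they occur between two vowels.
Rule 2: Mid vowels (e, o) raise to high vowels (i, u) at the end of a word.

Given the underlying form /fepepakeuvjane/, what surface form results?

Rule 1 (intervocalic voicing): /p/ is a voiceless stop between vowels /e/ and /e/, so it voices to [b]. /p/ is a voiceless stop between vowels /e/ and /a/, so it voices to [b]. /k/ is a voiceless stop between vowels /a/ and /e/, so it voices to [g]. /fepepakeuvjane/ → febebageuvjane.
Rule 2 (final vowel raising): /e/ is a mid vowel in word-final position, so it raises to [i]. /febebageuvjane/ → febebageuvjani.

febebageuvjani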